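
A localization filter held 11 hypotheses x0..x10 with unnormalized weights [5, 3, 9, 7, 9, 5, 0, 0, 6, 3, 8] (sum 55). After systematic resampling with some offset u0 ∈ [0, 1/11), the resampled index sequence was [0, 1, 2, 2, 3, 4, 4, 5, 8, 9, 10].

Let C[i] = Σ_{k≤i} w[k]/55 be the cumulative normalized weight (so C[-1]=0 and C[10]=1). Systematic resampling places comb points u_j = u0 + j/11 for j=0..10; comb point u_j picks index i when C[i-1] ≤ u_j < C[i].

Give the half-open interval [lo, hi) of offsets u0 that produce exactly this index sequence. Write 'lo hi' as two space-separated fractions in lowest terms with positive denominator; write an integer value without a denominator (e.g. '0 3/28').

0 2/55

C = [1/11, 8/55, 17/55, 24/55, 3/5, 38/55, 38/55, 38/55, 4/5, 47/55, 1]
j=0 picked index 0: u0 ∈ [0, 1/11)
j=1 picked index 1: u0 ∈ [0, 3/55)
j=2 picked index 2: u0 ∈ [-2/55, 7/55)
j=3 picked index 2: u0 ∈ [-7/55, 2/55)
j=4 picked index 3: u0 ∈ [-3/55, 4/55)
j=5 picked index 4: u0 ∈ [-1/55, 8/55)
j=6 picked index 4: u0 ∈ [-6/55, 3/55)
j=7 picked index 5: u0 ∈ [-2/55, 3/55)
j=8 picked index 8: u0 ∈ [-2/55, 4/55)
j=9 picked index 9: u0 ∈ [-1/55, 2/55)
j=10 picked index 10: u0 ∈ [-3/55, 1/11)
intersection: [0, 2/55)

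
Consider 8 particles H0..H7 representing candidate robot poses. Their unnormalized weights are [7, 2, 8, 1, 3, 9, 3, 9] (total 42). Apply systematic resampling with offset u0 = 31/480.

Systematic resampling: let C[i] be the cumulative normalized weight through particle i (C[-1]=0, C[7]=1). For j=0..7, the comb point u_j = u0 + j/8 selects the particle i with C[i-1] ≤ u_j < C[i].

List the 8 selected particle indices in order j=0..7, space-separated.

C = [1/6, 3/14, 17/42, 3/7, 1/2, 5/7, 11/14, 1]
j=0: u_0=31/480 ∈ [0, 1/6) → index 0
j=1: u_1=91/480 ∈ [1/6, 3/14) → index 1
j=2: u_2=151/480 ∈ [3/14, 17/42) → index 2
j=3: u_3=211/480 ∈ [3/7, 1/2) → index 4
j=4: u_4=271/480 ∈ [1/2, 5/7) → index 5
j=5: u_5=331/480 ∈ [1/2, 5/7) → index 5
j=6: u_6=391/480 ∈ [11/14, 1) → index 7
j=7: u_7=451/480 ∈ [11/14, 1) → index 7

0 1 2 4 5 5 7 7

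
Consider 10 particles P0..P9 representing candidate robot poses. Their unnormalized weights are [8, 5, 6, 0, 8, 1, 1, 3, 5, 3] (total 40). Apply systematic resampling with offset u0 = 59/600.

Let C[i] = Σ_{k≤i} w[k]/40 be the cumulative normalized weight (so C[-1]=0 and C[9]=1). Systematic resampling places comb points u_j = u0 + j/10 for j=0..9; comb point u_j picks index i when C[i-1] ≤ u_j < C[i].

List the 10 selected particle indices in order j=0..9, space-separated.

0 0 1 2 4 4 5 7 8 9

C = [1/5, 13/40, 19/40, 19/40, 27/40, 7/10, 29/40, 4/5, 37/40, 1]
j=0: u_0=59/600 ∈ [0, 1/5) → index 0
j=1: u_1=119/600 ∈ [0, 1/5) → index 0
j=2: u_2=179/600 ∈ [1/5, 13/40) → index 1
j=3: u_3=239/600 ∈ [13/40, 19/40) → index 2
j=4: u_4=299/600 ∈ [19/40, 27/40) → index 4
j=5: u_5=359/600 ∈ [19/40, 27/40) → index 4
j=6: u_6=419/600 ∈ [27/40, 7/10) → index 5
j=7: u_7=479/600 ∈ [29/40, 4/5) → index 7
j=8: u_8=539/600 ∈ [4/5, 37/40) → index 8
j=9: u_9=599/600 ∈ [37/40, 1) → index 9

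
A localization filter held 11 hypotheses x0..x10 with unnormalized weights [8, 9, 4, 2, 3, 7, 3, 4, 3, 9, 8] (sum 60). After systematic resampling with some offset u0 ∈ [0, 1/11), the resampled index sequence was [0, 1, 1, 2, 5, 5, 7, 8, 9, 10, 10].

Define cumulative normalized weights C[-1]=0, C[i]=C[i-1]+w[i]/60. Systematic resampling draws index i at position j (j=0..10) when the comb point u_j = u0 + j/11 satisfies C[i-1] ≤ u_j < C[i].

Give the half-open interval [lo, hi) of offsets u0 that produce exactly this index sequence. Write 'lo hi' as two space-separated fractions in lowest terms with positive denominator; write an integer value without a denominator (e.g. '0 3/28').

C = [2/15, 17/60, 7/20, 23/60, 13/30, 11/20, 3/5, 2/3, 43/60, 13/15, 1]
j=0 picked index 0: u0 ∈ [0, 2/15)
j=1 picked index 1: u0 ∈ [7/165, 127/660)
j=2 picked index 1: u0 ∈ [-8/165, 67/660)
j=3 picked index 2: u0 ∈ [7/660, 17/220)
j=4 picked index 5: u0 ∈ [23/330, 41/220)
j=5 picked index 5: u0 ∈ [-7/330, 21/220)
j=6 picked index 7: u0 ∈ [3/55, 4/33)
j=7 picked index 8: u0 ∈ [1/33, 53/660)
j=8 picked index 9: u0 ∈ [-7/660, 23/165)
j=9 picked index 10: u0 ∈ [8/165, 2/11)
j=10 picked index 10: u0 ∈ [-7/165, 1/11)
intersection: [23/330, 17/220)

23/330 17/220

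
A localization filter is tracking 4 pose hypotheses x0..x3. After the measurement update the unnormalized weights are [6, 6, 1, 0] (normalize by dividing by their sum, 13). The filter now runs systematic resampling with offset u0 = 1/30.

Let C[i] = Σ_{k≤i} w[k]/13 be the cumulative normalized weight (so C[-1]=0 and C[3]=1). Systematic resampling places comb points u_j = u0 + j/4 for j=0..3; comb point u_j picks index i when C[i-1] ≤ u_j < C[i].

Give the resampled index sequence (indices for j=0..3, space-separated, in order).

0 0 1 1

C = [6/13, 12/13, 1, 1]
j=0: u_0=1/30 ∈ [0, 6/13) → index 0
j=1: u_1=17/60 ∈ [0, 6/13) → index 0
j=2: u_2=8/15 ∈ [6/13, 12/13) → index 1
j=3: u_3=47/60 ∈ [6/13, 12/13) → index 1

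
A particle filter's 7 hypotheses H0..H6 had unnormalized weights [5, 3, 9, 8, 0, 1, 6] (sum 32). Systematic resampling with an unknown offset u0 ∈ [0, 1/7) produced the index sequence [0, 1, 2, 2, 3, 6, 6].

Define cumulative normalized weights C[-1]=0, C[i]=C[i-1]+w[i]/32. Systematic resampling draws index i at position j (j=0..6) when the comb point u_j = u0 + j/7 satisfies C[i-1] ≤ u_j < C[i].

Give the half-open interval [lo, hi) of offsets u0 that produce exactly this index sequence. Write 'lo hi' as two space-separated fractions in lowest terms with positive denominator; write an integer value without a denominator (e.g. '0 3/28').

11/112 23/224

C = [5/32, 1/4, 17/32, 25/32, 25/32, 13/16, 1]
j=0 picked index 0: u0 ∈ [0, 5/32)
j=1 picked index 1: u0 ∈ [3/224, 3/28)
j=2 picked index 2: u0 ∈ [-1/28, 55/224)
j=3 picked index 2: u0 ∈ [-5/28, 23/224)
j=4 picked index 3: u0 ∈ [-9/224, 47/224)
j=5 picked index 6: u0 ∈ [11/112, 2/7)
j=6 picked index 6: u0 ∈ [-5/112, 1/7)
intersection: [11/112, 23/224)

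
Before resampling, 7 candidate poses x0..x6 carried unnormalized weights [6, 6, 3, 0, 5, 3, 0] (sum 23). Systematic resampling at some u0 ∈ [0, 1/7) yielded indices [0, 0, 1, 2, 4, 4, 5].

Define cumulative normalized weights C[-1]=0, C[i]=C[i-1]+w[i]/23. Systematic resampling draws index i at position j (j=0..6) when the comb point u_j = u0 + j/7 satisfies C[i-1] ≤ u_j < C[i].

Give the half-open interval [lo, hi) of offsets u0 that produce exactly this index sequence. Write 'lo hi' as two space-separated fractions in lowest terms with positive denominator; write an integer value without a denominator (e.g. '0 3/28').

15/161 19/161

C = [6/23, 12/23, 15/23, 15/23, 20/23, 1, 1]
j=0 picked index 0: u0 ∈ [0, 6/23)
j=1 picked index 0: u0 ∈ [-1/7, 19/161)
j=2 picked index 1: u0 ∈ [-4/161, 38/161)
j=3 picked index 2: u0 ∈ [15/161, 36/161)
j=4 picked index 4: u0 ∈ [13/161, 48/161)
j=5 picked index 4: u0 ∈ [-10/161, 25/161)
j=6 picked index 5: u0 ∈ [2/161, 1/7)
intersection: [15/161, 19/161)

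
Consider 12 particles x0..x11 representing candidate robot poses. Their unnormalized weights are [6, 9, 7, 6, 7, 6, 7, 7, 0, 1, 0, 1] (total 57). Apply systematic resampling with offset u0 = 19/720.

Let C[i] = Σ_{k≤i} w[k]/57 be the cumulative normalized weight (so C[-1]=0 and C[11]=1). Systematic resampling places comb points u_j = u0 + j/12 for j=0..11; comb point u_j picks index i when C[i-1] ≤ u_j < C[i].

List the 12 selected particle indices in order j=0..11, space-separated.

0 1 1 2 2 3 4 4 5 6 7 7

C = [2/19, 5/19, 22/57, 28/57, 35/57, 41/57, 16/19, 55/57, 55/57, 56/57, 56/57, 1]
j=0: u_0=19/720 ∈ [0, 2/19) → index 0
j=1: u_1=79/720 ∈ [2/19, 5/19) → index 1
j=2: u_2=139/720 ∈ [2/19, 5/19) → index 1
j=3: u_3=199/720 ∈ [5/19, 22/57) → index 2
j=4: u_4=259/720 ∈ [5/19, 22/57) → index 2
j=5: u_5=319/720 ∈ [22/57, 28/57) → index 3
j=6: u_6=379/720 ∈ [28/57, 35/57) → index 4
j=7: u_7=439/720 ∈ [28/57, 35/57) → index 4
j=8: u_8=499/720 ∈ [35/57, 41/57) → index 5
j=9: u_9=559/720 ∈ [41/57, 16/19) → index 6
j=10: u_10=619/720 ∈ [16/19, 55/57) → index 7
j=11: u_11=679/720 ∈ [16/19, 55/57) → index 7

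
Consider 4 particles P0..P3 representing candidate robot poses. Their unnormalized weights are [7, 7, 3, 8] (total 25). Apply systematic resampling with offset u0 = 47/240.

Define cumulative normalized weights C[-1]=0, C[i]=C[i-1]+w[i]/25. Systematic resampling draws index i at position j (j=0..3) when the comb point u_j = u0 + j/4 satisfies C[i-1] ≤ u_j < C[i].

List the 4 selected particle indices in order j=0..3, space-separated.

0 1 3 3

C = [7/25, 14/25, 17/25, 1]
j=0: u_0=47/240 ∈ [0, 7/25) → index 0
j=1: u_1=107/240 ∈ [7/25, 14/25) → index 1
j=2: u_2=167/240 ∈ [17/25, 1) → index 3
j=3: u_3=227/240 ∈ [17/25, 1) → index 3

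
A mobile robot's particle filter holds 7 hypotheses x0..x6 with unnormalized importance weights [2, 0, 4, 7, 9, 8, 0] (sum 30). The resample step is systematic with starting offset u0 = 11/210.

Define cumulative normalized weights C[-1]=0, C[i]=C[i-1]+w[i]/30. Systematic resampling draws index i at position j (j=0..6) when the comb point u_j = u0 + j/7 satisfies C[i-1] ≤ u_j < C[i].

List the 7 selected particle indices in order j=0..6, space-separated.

0 2 3 4 4 5 5

C = [1/15, 1/15, 1/5, 13/30, 11/15, 1, 1]
j=0: u_0=11/210 ∈ [0, 1/15) → index 0
j=1: u_1=41/210 ∈ [1/15, 1/5) → index 2
j=2: u_2=71/210 ∈ [1/5, 13/30) → index 3
j=3: u_3=101/210 ∈ [13/30, 11/15) → index 4
j=4: u_4=131/210 ∈ [13/30, 11/15) → index 4
j=5: u_5=23/30 ∈ [11/15, 1) → index 5
j=6: u_6=191/210 ∈ [11/15, 1) → index 5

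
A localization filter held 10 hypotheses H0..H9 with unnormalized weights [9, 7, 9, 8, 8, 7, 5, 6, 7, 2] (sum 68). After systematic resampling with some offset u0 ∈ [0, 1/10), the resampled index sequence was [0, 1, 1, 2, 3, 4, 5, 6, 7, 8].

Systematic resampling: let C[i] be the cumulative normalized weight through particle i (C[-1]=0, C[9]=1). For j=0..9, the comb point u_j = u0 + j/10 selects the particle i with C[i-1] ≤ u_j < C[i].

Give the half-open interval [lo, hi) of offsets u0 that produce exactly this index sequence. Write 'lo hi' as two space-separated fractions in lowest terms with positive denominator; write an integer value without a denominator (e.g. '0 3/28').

11/340 3/85

C = [9/68, 4/17, 25/68, 33/68, 41/68, 12/17, 53/68, 59/68, 33/34, 1]
j=0 picked index 0: u0 ∈ [0, 9/68)
j=1 picked index 1: u0 ∈ [11/340, 23/170)
j=2 picked index 1: u0 ∈ [-23/340, 3/85)
j=3 picked index 2: u0 ∈ [-11/170, 23/340)
j=4 picked index 3: u0 ∈ [-11/340, 29/340)
j=5 picked index 4: u0 ∈ [-1/68, 7/68)
j=6 picked index 5: u0 ∈ [1/340, 9/85)
j=7 picked index 6: u0 ∈ [1/170, 27/340)
j=8 picked index 7: u0 ∈ [-7/340, 23/340)
j=9 picked index 8: u0 ∈ [-11/340, 6/85)
intersection: [11/340, 3/85)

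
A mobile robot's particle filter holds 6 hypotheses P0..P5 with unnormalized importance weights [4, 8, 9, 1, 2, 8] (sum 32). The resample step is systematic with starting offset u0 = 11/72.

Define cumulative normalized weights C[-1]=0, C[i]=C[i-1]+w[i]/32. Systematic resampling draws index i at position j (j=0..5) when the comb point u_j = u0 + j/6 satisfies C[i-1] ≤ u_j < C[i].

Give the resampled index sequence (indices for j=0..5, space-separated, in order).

C = [1/8, 3/8, 21/32, 11/16, 3/4, 1]
j=0: u_0=11/72 ∈ [1/8, 3/8) → index 1
j=1: u_1=23/72 ∈ [1/8, 3/8) → index 1
j=2: u_2=35/72 ∈ [3/8, 21/32) → index 2
j=3: u_3=47/72 ∈ [3/8, 21/32) → index 2
j=4: u_4=59/72 ∈ [3/4, 1) → index 5
j=5: u_5=71/72 ∈ [3/4, 1) → index 5

1 1 2 2 5 5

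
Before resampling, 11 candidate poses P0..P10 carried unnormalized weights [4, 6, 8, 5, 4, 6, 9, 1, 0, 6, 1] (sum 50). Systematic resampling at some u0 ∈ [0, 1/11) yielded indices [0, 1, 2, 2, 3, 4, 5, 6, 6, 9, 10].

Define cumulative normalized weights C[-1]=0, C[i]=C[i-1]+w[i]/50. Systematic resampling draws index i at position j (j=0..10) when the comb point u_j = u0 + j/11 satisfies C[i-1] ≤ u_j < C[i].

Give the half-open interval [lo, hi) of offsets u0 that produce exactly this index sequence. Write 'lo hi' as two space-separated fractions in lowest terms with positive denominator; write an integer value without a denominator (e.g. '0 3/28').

C = [2/25, 1/5, 9/25, 23/50, 27/50, 33/50, 21/25, 43/50, 43/50, 49/50, 1]
j=0 picked index 0: u0 ∈ [0, 2/25)
j=1 picked index 1: u0 ∈ [-3/275, 6/55)
j=2 picked index 2: u0 ∈ [1/55, 49/275)
j=3 picked index 2: u0 ∈ [-4/55, 24/275)
j=4 picked index 3: u0 ∈ [-1/275, 53/550)
j=5 picked index 4: u0 ∈ [3/550, 47/550)
j=6 picked index 5: u0 ∈ [-3/550, 63/550)
j=7 picked index 6: u0 ∈ [13/550, 56/275)
j=8 picked index 6: u0 ∈ [-37/550, 31/275)
j=9 picked index 9: u0 ∈ [23/550, 89/550)
j=10 picked index 10: u0 ∈ [39/550, 1/11)
intersection: [39/550, 2/25)

39/550 2/25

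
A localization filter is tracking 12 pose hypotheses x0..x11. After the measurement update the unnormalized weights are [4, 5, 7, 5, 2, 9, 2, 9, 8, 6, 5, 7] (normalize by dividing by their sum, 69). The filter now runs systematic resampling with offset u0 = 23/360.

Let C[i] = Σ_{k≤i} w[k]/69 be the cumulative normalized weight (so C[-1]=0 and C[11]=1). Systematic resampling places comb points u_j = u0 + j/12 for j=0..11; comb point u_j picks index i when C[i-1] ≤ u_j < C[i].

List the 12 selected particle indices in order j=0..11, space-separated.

1 2 2 4 5 6 7 8 8 9 10 11

C = [4/69, 3/23, 16/69, 7/23, 1/3, 32/69, 34/69, 43/69, 17/23, 19/23, 62/69, 1]
j=0: u_0=23/360 ∈ [4/69, 3/23) → index 1
j=1: u_1=53/360 ∈ [3/23, 16/69) → index 2
j=2: u_2=83/360 ∈ [3/23, 16/69) → index 2
j=3: u_3=113/360 ∈ [7/23, 1/3) → index 4
j=4: u_4=143/360 ∈ [1/3, 32/69) → index 5
j=5: u_5=173/360 ∈ [32/69, 34/69) → index 6
j=6: u_6=203/360 ∈ [34/69, 43/69) → index 7
j=7: u_7=233/360 ∈ [43/69, 17/23) → index 8
j=8: u_8=263/360 ∈ [43/69, 17/23) → index 8
j=9: u_9=293/360 ∈ [17/23, 19/23) → index 9
j=10: u_10=323/360 ∈ [19/23, 62/69) → index 10
j=11: u_11=353/360 ∈ [62/69, 1) → index 11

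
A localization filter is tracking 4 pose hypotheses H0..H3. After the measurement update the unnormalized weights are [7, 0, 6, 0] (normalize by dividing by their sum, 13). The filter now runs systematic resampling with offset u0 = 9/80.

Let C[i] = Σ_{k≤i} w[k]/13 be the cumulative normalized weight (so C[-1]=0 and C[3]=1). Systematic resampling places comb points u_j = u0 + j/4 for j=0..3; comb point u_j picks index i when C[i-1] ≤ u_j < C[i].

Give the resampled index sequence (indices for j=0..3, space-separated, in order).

0 0 2 2

C = [7/13, 7/13, 1, 1]
j=0: u_0=9/80 ∈ [0, 7/13) → index 0
j=1: u_1=29/80 ∈ [0, 7/13) → index 0
j=2: u_2=49/80 ∈ [7/13, 1) → index 2
j=3: u_3=69/80 ∈ [7/13, 1) → index 2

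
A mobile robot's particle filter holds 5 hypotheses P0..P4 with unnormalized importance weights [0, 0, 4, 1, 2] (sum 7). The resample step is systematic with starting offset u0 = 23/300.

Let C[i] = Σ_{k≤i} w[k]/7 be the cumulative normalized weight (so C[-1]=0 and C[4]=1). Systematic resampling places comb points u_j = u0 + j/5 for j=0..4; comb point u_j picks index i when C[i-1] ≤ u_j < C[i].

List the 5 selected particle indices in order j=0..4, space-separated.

C = [0, 0, 4/7, 5/7, 1]
j=0: u_0=23/300 ∈ [0, 4/7) → index 2
j=1: u_1=83/300 ∈ [0, 4/7) → index 2
j=2: u_2=143/300 ∈ [0, 4/7) → index 2
j=3: u_3=203/300 ∈ [4/7, 5/7) → index 3
j=4: u_4=263/300 ∈ [5/7, 1) → index 4

2 2 2 3 4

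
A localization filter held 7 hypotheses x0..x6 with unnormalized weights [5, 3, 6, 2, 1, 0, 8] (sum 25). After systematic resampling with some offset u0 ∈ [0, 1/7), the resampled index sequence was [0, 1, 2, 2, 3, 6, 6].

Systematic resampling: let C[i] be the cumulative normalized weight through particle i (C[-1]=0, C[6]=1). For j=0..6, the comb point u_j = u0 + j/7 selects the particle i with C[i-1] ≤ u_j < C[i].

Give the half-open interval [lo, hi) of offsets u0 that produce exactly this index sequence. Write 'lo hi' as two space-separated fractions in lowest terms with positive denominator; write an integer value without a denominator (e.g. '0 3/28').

2/35 12/175

C = [1/5, 8/25, 14/25, 16/25, 17/25, 17/25, 1]
j=0 picked index 0: u0 ∈ [0, 1/5)
j=1 picked index 1: u0 ∈ [2/35, 31/175)
j=2 picked index 2: u0 ∈ [6/175, 48/175)
j=3 picked index 2: u0 ∈ [-19/175, 23/175)
j=4 picked index 3: u0 ∈ [-2/175, 12/175)
j=5 picked index 6: u0 ∈ [-6/175, 2/7)
j=6 picked index 6: u0 ∈ [-31/175, 1/7)
intersection: [2/35, 12/175)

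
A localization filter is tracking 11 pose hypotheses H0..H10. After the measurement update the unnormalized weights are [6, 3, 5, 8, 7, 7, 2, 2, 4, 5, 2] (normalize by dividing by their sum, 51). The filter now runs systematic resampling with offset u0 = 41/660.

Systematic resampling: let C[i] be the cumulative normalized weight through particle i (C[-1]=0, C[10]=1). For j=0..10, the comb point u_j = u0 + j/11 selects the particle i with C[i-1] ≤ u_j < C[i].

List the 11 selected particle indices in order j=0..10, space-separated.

C = [2/17, 3/17, 14/51, 22/51, 29/51, 12/17, 38/51, 40/51, 44/51, 49/51, 1]
j=0: u_0=41/660 ∈ [0, 2/17) → index 0
j=1: u_1=101/660 ∈ [2/17, 3/17) → index 1
j=2: u_2=161/660 ∈ [3/17, 14/51) → index 2
j=3: u_3=221/660 ∈ [14/51, 22/51) → index 3
j=4: u_4=281/660 ∈ [14/51, 22/51) → index 3
j=5: u_5=31/60 ∈ [22/51, 29/51) → index 4
j=6: u_6=401/660 ∈ [29/51, 12/17) → index 5
j=7: u_7=461/660 ∈ [29/51, 12/17) → index 5
j=8: u_8=521/660 ∈ [40/51, 44/51) → index 8
j=9: u_9=581/660 ∈ [44/51, 49/51) → index 9
j=10: u_10=641/660 ∈ [49/51, 1) → index 10

0 1 2 3 3 4 5 5 8 9 10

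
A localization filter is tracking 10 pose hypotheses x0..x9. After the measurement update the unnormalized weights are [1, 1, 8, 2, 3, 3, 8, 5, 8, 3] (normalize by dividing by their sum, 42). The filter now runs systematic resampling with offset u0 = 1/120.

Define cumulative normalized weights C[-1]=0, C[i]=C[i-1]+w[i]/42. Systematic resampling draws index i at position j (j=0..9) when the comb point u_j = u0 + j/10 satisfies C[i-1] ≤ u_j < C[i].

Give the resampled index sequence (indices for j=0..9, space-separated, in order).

0 2 2 4 5 6 6 7 8 8

C = [1/42, 1/21, 5/21, 2/7, 5/14, 3/7, 13/21, 31/42, 13/14, 1]
j=0: u_0=1/120 ∈ [0, 1/42) → index 0
j=1: u_1=13/120 ∈ [1/21, 5/21) → index 2
j=2: u_2=5/24 ∈ [1/21, 5/21) → index 2
j=3: u_3=37/120 ∈ [2/7, 5/14) → index 4
j=4: u_4=49/120 ∈ [5/14, 3/7) → index 5
j=5: u_5=61/120 ∈ [3/7, 13/21) → index 6
j=6: u_6=73/120 ∈ [3/7, 13/21) → index 6
j=7: u_7=17/24 ∈ [13/21, 31/42) → index 7
j=8: u_8=97/120 ∈ [31/42, 13/14) → index 8
j=9: u_9=109/120 ∈ [31/42, 13/14) → index 8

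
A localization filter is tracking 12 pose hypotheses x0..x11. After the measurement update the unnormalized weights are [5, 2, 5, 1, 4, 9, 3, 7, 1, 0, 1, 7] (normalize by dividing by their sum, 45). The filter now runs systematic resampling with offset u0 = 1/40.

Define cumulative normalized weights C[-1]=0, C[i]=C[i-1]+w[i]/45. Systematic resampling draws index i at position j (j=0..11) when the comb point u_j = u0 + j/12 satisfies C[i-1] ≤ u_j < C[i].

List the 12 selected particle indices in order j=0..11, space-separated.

C = [1/9, 7/45, 4/15, 13/45, 17/45, 26/45, 29/45, 4/5, 37/45, 37/45, 38/45, 1]
j=0: u_0=1/40 ∈ [0, 1/9) → index 0
j=1: u_1=13/120 ∈ [0, 1/9) → index 0
j=2: u_2=23/120 ∈ [7/45, 4/15) → index 2
j=3: u_3=11/40 ∈ [4/15, 13/45) → index 3
j=4: u_4=43/120 ∈ [13/45, 17/45) → index 4
j=5: u_5=53/120 ∈ [17/45, 26/45) → index 5
j=6: u_6=21/40 ∈ [17/45, 26/45) → index 5
j=7: u_7=73/120 ∈ [26/45, 29/45) → index 6
j=8: u_8=83/120 ∈ [29/45, 4/5) → index 7
j=9: u_9=31/40 ∈ [29/45, 4/5) → index 7
j=10: u_10=103/120 ∈ [38/45, 1) → index 11
j=11: u_11=113/120 ∈ [38/45, 1) → index 11

0 0 2 3 4 5 5 6 7 7 11 11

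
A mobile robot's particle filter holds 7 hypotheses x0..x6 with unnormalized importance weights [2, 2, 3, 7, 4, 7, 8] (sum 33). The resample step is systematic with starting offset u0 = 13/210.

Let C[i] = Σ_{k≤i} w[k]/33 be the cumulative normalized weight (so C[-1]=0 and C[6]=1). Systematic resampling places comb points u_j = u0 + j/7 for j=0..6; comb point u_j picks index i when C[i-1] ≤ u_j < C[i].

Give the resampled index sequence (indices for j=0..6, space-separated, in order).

1 2 3 4 5 6 6

C = [2/33, 4/33, 7/33, 14/33, 6/11, 25/33, 1]
j=0: u_0=13/210 ∈ [2/33, 4/33) → index 1
j=1: u_1=43/210 ∈ [4/33, 7/33) → index 2
j=2: u_2=73/210 ∈ [7/33, 14/33) → index 3
j=3: u_3=103/210 ∈ [14/33, 6/11) → index 4
j=4: u_4=19/30 ∈ [6/11, 25/33) → index 5
j=5: u_5=163/210 ∈ [25/33, 1) → index 6
j=6: u_6=193/210 ∈ [25/33, 1) → index 6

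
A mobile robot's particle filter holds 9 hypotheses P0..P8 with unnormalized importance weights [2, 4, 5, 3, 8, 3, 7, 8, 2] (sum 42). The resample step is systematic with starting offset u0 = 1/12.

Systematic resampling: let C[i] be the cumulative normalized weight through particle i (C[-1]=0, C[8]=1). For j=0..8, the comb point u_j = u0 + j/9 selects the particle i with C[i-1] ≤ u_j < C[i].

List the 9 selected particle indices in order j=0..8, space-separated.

C = [1/21, 1/7, 11/42, 1/3, 11/21, 25/42, 16/21, 20/21, 1]
j=0: u_0=1/12 ∈ [1/21, 1/7) → index 1
j=1: u_1=7/36 ∈ [1/7, 11/42) → index 2
j=2: u_2=11/36 ∈ [11/42, 1/3) → index 3
j=3: u_3=5/12 ∈ [1/3, 11/21) → index 4
j=4: u_4=19/36 ∈ [11/21, 25/42) → index 5
j=5: u_5=23/36 ∈ [25/42, 16/21) → index 6
j=6: u_6=3/4 ∈ [25/42, 16/21) → index 6
j=7: u_7=31/36 ∈ [16/21, 20/21) → index 7
j=8: u_8=35/36 ∈ [20/21, 1) → index 8

1 2 3 4 5 6 6 7 8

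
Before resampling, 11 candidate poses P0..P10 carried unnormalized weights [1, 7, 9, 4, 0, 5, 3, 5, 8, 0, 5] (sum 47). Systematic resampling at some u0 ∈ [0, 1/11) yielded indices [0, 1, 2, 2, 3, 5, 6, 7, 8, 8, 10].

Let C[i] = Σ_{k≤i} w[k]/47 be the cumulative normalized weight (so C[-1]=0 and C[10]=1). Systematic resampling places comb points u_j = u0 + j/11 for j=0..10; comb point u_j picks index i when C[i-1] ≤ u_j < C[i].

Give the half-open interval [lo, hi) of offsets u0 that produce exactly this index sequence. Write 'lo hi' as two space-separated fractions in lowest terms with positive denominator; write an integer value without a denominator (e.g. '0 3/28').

4/517 1/47

C = [1/47, 8/47, 17/47, 21/47, 21/47, 26/47, 29/47, 34/47, 42/47, 42/47, 1]
j=0 picked index 0: u0 ∈ [0, 1/47)
j=1 picked index 1: u0 ∈ [-36/517, 41/517)
j=2 picked index 2: u0 ∈ [-6/517, 93/517)
j=3 picked index 2: u0 ∈ [-53/517, 46/517)
j=4 picked index 3: u0 ∈ [-1/517, 43/517)
j=5 picked index 5: u0 ∈ [-4/517, 51/517)
j=6 picked index 6: u0 ∈ [4/517, 37/517)
j=7 picked index 7: u0 ∈ [-10/517, 45/517)
j=8 picked index 8: u0 ∈ [-2/517, 86/517)
j=9 picked index 8: u0 ∈ [-49/517, 39/517)
j=10 picked index 10: u0 ∈ [-8/517, 1/11)
intersection: [4/517, 1/47)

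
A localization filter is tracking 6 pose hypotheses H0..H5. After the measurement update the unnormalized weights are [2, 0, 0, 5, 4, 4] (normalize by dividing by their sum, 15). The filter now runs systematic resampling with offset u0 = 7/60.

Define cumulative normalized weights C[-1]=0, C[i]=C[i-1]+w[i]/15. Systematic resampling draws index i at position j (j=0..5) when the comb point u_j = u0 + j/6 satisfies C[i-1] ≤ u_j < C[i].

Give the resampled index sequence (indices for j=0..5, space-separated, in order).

C = [2/15, 2/15, 2/15, 7/15, 11/15, 1]
j=0: u_0=7/60 ∈ [0, 2/15) → index 0
j=1: u_1=17/60 ∈ [2/15, 7/15) → index 3
j=2: u_2=9/20 ∈ [2/15, 7/15) → index 3
j=3: u_3=37/60 ∈ [7/15, 11/15) → index 4
j=4: u_4=47/60 ∈ [11/15, 1) → index 5
j=5: u_5=19/20 ∈ [11/15, 1) → index 5

0 3 3 4 5 5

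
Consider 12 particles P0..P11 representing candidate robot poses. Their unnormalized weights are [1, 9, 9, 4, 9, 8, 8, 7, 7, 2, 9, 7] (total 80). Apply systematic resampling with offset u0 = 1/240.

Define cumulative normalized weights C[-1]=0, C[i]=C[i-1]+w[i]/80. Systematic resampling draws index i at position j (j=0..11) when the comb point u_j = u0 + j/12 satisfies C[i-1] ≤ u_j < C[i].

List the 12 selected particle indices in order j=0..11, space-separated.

0 1 2 3 4 5 6 6 7 8 10 11

C = [1/80, 1/8, 19/80, 23/80, 2/5, 1/2, 3/5, 11/16, 31/40, 4/5, 73/80, 1]
j=0: u_0=1/240 ∈ [0, 1/80) → index 0
j=1: u_1=7/80 ∈ [1/80, 1/8) → index 1
j=2: u_2=41/240 ∈ [1/8, 19/80) → index 2
j=3: u_3=61/240 ∈ [19/80, 23/80) → index 3
j=4: u_4=27/80 ∈ [23/80, 2/5) → index 4
j=5: u_5=101/240 ∈ [2/5, 1/2) → index 5
j=6: u_6=121/240 ∈ [1/2, 3/5) → index 6
j=7: u_7=47/80 ∈ [1/2, 3/5) → index 6
j=8: u_8=161/240 ∈ [3/5, 11/16) → index 7
j=9: u_9=181/240 ∈ [11/16, 31/40) → index 8
j=10: u_10=67/80 ∈ [4/5, 73/80) → index 10
j=11: u_11=221/240 ∈ [73/80, 1) → index 11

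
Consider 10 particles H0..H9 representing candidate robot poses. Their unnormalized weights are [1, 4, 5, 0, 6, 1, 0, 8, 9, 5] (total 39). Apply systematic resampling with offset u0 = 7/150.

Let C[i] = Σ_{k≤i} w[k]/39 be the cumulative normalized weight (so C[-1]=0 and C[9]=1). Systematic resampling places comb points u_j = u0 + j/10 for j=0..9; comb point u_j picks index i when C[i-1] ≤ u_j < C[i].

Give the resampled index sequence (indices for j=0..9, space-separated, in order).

C = [1/39, 5/39, 10/39, 10/39, 16/39, 17/39, 17/39, 25/39, 34/39, 1]
j=0: u_0=7/150 ∈ [1/39, 5/39) → index 1
j=1: u_1=11/75 ∈ [5/39, 10/39) → index 2
j=2: u_2=37/150 ∈ [5/39, 10/39) → index 2
j=3: u_3=26/75 ∈ [10/39, 16/39) → index 4
j=4: u_4=67/150 ∈ [17/39, 25/39) → index 7
j=5: u_5=41/75 ∈ [17/39, 25/39) → index 7
j=6: u_6=97/150 ∈ [25/39, 34/39) → index 8
j=7: u_7=56/75 ∈ [25/39, 34/39) → index 8
j=8: u_8=127/150 ∈ [25/39, 34/39) → index 8
j=9: u_9=71/75 ∈ [34/39, 1) → index 9

1 2 2 4 7 7 8 8 8 9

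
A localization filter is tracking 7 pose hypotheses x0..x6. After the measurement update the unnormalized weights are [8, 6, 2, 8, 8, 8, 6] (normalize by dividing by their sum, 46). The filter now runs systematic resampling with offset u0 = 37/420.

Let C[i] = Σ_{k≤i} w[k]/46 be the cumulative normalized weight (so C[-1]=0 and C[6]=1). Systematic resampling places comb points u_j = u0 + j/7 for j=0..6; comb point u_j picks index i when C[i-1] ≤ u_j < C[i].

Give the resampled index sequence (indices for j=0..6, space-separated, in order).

C = [4/23, 7/23, 8/23, 12/23, 16/23, 20/23, 1]
j=0: u_0=37/420 ∈ [0, 4/23) → index 0
j=1: u_1=97/420 ∈ [4/23, 7/23) → index 1
j=2: u_2=157/420 ∈ [8/23, 12/23) → index 3
j=3: u_3=31/60 ∈ [8/23, 12/23) → index 3
j=4: u_4=277/420 ∈ [12/23, 16/23) → index 4
j=5: u_5=337/420 ∈ [16/23, 20/23) → index 5
j=6: u_6=397/420 ∈ [20/23, 1) → index 6

0 1 3 3 4 5 6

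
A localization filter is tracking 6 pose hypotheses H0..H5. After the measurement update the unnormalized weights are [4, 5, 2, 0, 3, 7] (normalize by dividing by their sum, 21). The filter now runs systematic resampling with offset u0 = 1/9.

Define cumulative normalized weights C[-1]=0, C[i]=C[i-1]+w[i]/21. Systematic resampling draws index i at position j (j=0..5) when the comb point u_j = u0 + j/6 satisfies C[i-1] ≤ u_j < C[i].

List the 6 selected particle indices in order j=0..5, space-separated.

0 1 2 4 5 5

C = [4/21, 3/7, 11/21, 11/21, 2/3, 1]
j=0: u_0=1/9 ∈ [0, 4/21) → index 0
j=1: u_1=5/18 ∈ [4/21, 3/7) → index 1
j=2: u_2=4/9 ∈ [3/7, 11/21) → index 2
j=3: u_3=11/18 ∈ [11/21, 2/3) → index 4
j=4: u_4=7/9 ∈ [2/3, 1) → index 5
j=5: u_5=17/18 ∈ [2/3, 1) → index 5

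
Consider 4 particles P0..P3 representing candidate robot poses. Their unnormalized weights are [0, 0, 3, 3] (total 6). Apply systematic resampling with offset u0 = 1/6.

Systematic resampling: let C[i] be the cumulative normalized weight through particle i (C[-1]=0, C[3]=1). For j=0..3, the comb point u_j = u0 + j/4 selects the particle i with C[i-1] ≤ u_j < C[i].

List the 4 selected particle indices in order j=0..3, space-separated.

C = [0, 0, 1/2, 1]
j=0: u_0=1/6 ∈ [0, 1/2) → index 2
j=1: u_1=5/12 ∈ [0, 1/2) → index 2
j=2: u_2=2/3 ∈ [1/2, 1) → index 3
j=3: u_3=11/12 ∈ [1/2, 1) → index 3

2 2 3 3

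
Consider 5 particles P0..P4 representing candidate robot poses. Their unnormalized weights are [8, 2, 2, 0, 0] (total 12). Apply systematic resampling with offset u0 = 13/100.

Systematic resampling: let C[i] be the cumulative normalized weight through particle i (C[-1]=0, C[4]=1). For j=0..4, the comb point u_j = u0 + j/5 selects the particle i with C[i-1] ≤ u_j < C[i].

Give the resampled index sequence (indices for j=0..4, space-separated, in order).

C = [2/3, 5/6, 1, 1, 1]
j=0: u_0=13/100 ∈ [0, 2/3) → index 0
j=1: u_1=33/100 ∈ [0, 2/3) → index 0
j=2: u_2=53/100 ∈ [0, 2/3) → index 0
j=3: u_3=73/100 ∈ [2/3, 5/6) → index 1
j=4: u_4=93/100 ∈ [5/6, 1) → index 2

0 0 0 1 2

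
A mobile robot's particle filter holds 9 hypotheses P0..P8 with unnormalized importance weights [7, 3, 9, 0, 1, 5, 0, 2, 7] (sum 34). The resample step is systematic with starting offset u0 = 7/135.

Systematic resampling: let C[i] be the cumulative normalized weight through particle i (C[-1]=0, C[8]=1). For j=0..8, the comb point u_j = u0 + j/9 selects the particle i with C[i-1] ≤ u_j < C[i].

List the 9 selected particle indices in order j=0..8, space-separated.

C = [7/34, 5/17, 19/34, 19/34, 10/17, 25/34, 25/34, 27/34, 1]
j=0: u_0=7/135 ∈ [0, 7/34) → index 0
j=1: u_1=22/135 ∈ [0, 7/34) → index 0
j=2: u_2=37/135 ∈ [7/34, 5/17) → index 1
j=3: u_3=52/135 ∈ [5/17, 19/34) → index 2
j=4: u_4=67/135 ∈ [5/17, 19/34) → index 2
j=5: u_5=82/135 ∈ [10/17, 25/34) → index 5
j=6: u_6=97/135 ∈ [10/17, 25/34) → index 5
j=7: u_7=112/135 ∈ [27/34, 1) → index 8
j=8: u_8=127/135 ∈ [27/34, 1) → index 8

0 0 1 2 2 5 5 8 8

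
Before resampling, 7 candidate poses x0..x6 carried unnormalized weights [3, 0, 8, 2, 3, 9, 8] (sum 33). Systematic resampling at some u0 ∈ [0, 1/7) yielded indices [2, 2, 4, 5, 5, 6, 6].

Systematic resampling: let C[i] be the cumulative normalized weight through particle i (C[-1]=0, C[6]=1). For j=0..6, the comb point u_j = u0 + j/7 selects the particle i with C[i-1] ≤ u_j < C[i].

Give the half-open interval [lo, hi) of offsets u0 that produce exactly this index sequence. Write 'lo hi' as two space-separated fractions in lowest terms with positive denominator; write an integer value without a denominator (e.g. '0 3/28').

25/231 1/7

C = [1/11, 1/11, 1/3, 13/33, 16/33, 25/33, 1]
j=0 picked index 2: u0 ∈ [1/11, 1/3)
j=1 picked index 2: u0 ∈ [-4/77, 4/21)
j=2 picked index 4: u0 ∈ [25/231, 46/231)
j=3 picked index 5: u0 ∈ [13/231, 76/231)
j=4 picked index 5: u0 ∈ [-20/231, 43/231)
j=5 picked index 6: u0 ∈ [10/231, 2/7)
j=6 picked index 6: u0 ∈ [-23/231, 1/7)
intersection: [25/231, 1/7)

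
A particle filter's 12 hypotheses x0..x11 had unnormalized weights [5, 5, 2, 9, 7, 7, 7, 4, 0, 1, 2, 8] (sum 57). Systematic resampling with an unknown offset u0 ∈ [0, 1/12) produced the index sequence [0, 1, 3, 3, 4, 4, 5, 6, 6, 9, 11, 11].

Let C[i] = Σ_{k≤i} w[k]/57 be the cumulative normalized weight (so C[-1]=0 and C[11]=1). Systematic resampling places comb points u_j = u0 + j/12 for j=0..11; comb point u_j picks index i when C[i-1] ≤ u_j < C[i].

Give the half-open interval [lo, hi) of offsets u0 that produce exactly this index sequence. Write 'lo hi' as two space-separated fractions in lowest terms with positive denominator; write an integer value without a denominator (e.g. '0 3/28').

C = [5/57, 10/57, 4/19, 7/19, 28/57, 35/57, 14/19, 46/57, 46/57, 47/57, 49/57, 1]
j=0 picked index 0: u0 ∈ [0, 5/57)
j=1 picked index 1: u0 ∈ [1/228, 7/76)
j=2 picked index 3: u0 ∈ [5/114, 23/114)
j=3 picked index 3: u0 ∈ [-3/76, 9/76)
j=4 picked index 4: u0 ∈ [2/57, 3/19)
j=5 picked index 4: u0 ∈ [-11/228, 17/228)
j=6 picked index 5: u0 ∈ [-1/114, 13/114)
j=7 picked index 6: u0 ∈ [7/228, 35/228)
j=8 picked index 6: u0 ∈ [-1/19, 4/57)
j=9 picked index 9: u0 ∈ [13/228, 17/228)
j=10 picked index 11: u0 ∈ [1/38, 1/6)
j=11 picked index 11: u0 ∈ [-13/228, 1/12)
intersection: [13/228, 4/57)

13/228 4/57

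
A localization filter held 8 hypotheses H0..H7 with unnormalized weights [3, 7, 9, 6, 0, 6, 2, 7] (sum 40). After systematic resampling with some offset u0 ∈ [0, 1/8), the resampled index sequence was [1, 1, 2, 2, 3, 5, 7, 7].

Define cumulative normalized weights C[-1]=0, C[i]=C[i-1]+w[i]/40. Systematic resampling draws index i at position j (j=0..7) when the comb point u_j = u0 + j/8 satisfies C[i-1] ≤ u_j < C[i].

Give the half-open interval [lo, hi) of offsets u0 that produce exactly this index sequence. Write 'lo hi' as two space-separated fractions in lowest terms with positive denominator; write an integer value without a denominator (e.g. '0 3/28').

C = [3/40, 1/4, 19/40, 5/8, 5/8, 31/40, 33/40, 1]
j=0 picked index 1: u0 ∈ [3/40, 1/4)
j=1 picked index 1: u0 ∈ [-1/20, 1/8)
j=2 picked index 2: u0 ∈ [0, 9/40)
j=3 picked index 2: u0 ∈ [-1/8, 1/10)
j=4 picked index 3: u0 ∈ [-1/40, 1/8)
j=5 picked index 5: u0 ∈ [0, 3/20)
j=6 picked index 7: u0 ∈ [3/40, 1/4)
j=7 picked index 7: u0 ∈ [-1/20, 1/8)
intersection: [3/40, 1/10)

3/40 1/10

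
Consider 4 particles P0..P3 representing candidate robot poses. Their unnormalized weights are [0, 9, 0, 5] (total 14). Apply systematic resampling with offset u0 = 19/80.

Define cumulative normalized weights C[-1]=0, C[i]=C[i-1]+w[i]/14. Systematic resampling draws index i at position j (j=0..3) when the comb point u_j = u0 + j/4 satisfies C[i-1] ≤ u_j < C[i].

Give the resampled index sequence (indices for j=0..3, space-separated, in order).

C = [0, 9/14, 9/14, 1]
j=0: u_0=19/80 ∈ [0, 9/14) → index 1
j=1: u_1=39/80 ∈ [0, 9/14) → index 1
j=2: u_2=59/80 ∈ [9/14, 1) → index 3
j=3: u_3=79/80 ∈ [9/14, 1) → index 3

1 1 3 3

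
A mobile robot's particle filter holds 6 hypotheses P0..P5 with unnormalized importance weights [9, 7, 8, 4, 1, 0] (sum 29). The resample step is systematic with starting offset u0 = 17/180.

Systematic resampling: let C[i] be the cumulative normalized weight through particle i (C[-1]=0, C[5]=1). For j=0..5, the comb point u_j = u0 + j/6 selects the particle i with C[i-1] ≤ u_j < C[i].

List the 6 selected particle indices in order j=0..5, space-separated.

0 0 1 2 2 3

C = [9/29, 16/29, 24/29, 28/29, 1, 1]
j=0: u_0=17/180 ∈ [0, 9/29) → index 0
j=1: u_1=47/180 ∈ [0, 9/29) → index 0
j=2: u_2=77/180 ∈ [9/29, 16/29) → index 1
j=3: u_3=107/180 ∈ [16/29, 24/29) → index 2
j=4: u_4=137/180 ∈ [16/29, 24/29) → index 2
j=5: u_5=167/180 ∈ [24/29, 28/29) → index 3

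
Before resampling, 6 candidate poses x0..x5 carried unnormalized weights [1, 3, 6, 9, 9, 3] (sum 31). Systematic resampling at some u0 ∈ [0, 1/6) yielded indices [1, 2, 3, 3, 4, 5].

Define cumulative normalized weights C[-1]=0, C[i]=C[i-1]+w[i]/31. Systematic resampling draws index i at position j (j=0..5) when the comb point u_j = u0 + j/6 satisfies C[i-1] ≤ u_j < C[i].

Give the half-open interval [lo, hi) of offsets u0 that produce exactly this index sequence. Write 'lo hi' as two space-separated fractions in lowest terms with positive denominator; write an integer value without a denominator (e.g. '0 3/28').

13/186 7/62

C = [1/31, 4/31, 10/31, 19/31, 28/31, 1]
j=0 picked index 1: u0 ∈ [1/31, 4/31)
j=1 picked index 2: u0 ∈ [-7/186, 29/186)
j=2 picked index 3: u0 ∈ [-1/93, 26/93)
j=3 picked index 3: u0 ∈ [-11/62, 7/62)
j=4 picked index 4: u0 ∈ [-5/93, 22/93)
j=5 picked index 5: u0 ∈ [13/186, 1/6)
intersection: [13/186, 7/62)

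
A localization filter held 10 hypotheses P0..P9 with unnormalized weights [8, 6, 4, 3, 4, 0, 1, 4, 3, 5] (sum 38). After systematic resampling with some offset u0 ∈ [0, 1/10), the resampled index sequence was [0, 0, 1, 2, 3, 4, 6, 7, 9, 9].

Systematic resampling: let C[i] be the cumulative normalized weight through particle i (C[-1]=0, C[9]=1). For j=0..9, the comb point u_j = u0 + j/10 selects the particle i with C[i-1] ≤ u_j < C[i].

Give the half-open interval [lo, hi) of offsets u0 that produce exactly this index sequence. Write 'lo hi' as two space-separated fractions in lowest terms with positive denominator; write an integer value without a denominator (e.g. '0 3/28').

C = [4/19, 7/19, 9/19, 21/38, 25/38, 25/38, 13/19, 15/19, 33/38, 1]
j=0 picked index 0: u0 ∈ [0, 4/19)
j=1 picked index 0: u0 ∈ [-1/10, 21/190)
j=2 picked index 1: u0 ∈ [1/95, 16/95)
j=3 picked index 2: u0 ∈ [13/190, 33/190)
j=4 picked index 3: u0 ∈ [7/95, 29/190)
j=5 picked index 4: u0 ∈ [1/19, 3/19)
j=6 picked index 6: u0 ∈ [11/190, 8/95)
j=7 picked index 7: u0 ∈ [-3/190, 17/190)
j=8 picked index 9: u0 ∈ [13/190, 1/5)
j=9 picked index 9: u0 ∈ [-3/95, 1/10)
intersection: [7/95, 8/95)

7/95 8/95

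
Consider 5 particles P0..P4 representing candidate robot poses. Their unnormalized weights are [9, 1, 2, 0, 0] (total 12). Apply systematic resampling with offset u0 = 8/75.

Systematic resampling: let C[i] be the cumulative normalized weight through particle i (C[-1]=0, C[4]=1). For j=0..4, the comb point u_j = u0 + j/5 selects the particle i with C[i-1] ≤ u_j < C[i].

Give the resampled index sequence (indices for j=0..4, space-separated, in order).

0 0 0 0 2

C = [3/4, 5/6, 1, 1, 1]
j=0: u_0=8/75 ∈ [0, 3/4) → index 0
j=1: u_1=23/75 ∈ [0, 3/4) → index 0
j=2: u_2=38/75 ∈ [0, 3/4) → index 0
j=3: u_3=53/75 ∈ [0, 3/4) → index 0
j=4: u_4=68/75 ∈ [5/6, 1) → index 2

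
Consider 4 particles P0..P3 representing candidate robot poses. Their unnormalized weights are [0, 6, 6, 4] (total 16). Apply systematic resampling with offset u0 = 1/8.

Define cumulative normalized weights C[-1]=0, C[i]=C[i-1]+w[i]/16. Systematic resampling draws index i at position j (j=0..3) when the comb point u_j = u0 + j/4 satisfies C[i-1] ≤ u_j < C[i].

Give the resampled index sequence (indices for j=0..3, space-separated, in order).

C = [0, 3/8, 3/4, 1]
j=0: u_0=1/8 ∈ [0, 3/8) → index 1
j=1: u_1=3/8 ∈ [3/8, 3/4) → index 2
j=2: u_2=5/8 ∈ [3/8, 3/4) → index 2
j=3: u_3=7/8 ∈ [3/4, 1) → index 3

1 2 2 3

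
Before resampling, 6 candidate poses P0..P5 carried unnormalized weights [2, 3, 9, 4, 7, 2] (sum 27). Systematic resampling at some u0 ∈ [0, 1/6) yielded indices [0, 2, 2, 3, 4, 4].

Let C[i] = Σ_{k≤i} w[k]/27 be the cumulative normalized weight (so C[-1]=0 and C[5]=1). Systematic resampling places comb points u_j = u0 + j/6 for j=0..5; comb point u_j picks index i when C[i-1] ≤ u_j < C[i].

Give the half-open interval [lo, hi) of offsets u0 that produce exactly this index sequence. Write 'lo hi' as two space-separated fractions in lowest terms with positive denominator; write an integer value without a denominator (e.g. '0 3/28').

C = [2/27, 5/27, 14/27, 2/3, 25/27, 1]
j=0 picked index 0: u0 ∈ [0, 2/27)
j=1 picked index 2: u0 ∈ [1/54, 19/54)
j=2 picked index 2: u0 ∈ [-4/27, 5/27)
j=3 picked index 3: u0 ∈ [1/54, 1/6)
j=4 picked index 4: u0 ∈ [0, 7/27)
j=5 picked index 4: u0 ∈ [-1/6, 5/54)
intersection: [1/54, 2/27)

1/54 2/27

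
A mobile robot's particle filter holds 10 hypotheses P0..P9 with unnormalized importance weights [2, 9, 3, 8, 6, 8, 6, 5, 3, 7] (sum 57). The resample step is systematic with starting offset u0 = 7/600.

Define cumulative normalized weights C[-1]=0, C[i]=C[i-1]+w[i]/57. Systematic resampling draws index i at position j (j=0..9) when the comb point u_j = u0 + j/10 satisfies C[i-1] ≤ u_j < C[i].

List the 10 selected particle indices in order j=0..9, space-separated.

0 1 2 3 4 5 5 6 7 9

C = [2/57, 11/57, 14/57, 22/57, 28/57, 12/19, 14/19, 47/57, 50/57, 1]
j=0: u_0=7/600 ∈ [0, 2/57) → index 0
j=1: u_1=67/600 ∈ [2/57, 11/57) → index 1
j=2: u_2=127/600 ∈ [11/57, 14/57) → index 2
j=3: u_3=187/600 ∈ [14/57, 22/57) → index 3
j=4: u_4=247/600 ∈ [22/57, 28/57) → index 4
j=5: u_5=307/600 ∈ [28/57, 12/19) → index 5
j=6: u_6=367/600 ∈ [28/57, 12/19) → index 5
j=7: u_7=427/600 ∈ [12/19, 14/19) → index 6
j=8: u_8=487/600 ∈ [14/19, 47/57) → index 7
j=9: u_9=547/600 ∈ [50/57, 1) → index 9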